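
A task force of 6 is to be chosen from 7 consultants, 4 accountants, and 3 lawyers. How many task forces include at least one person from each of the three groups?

2331

With no constraint there are C(14,6) = 3003 possible selections.
Selections missing a whole group: no consultants → C(7,6) = 7; no accountants → C(10,6) = 210; no lawyers → C(11,6) = 462.
Add back selections omitting two groups (i.e. drawn from a single group): C(7,6) + C(4,6) + C(3,6) = 7.
By inclusion–exclusion: 3003 − 679 + 7 = 2331.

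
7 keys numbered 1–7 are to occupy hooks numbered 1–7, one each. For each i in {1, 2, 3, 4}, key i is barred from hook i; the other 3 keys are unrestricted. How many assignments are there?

2790

Let Aᵢ (for 1 ≤ i ≤ 4) be the placements that put key i in its forbidden hook. Any j of these fix j positions, leaving (7−j)! ways to fill the rest, and there are C(4,j) ways to pick which j.
By inclusion–exclusion, the number of valid placements is Σ_{j=0}^{4} (−1)^j C(4,j)·(7−j)!.
Computing: 5040 − 2880 + 720 − 96 + 6 = 2790.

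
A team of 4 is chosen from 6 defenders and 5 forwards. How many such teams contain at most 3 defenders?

315

Split by how many defenders are chosen (0 through 3).
Sum: C(6,0)·C(5,4) + C(6,1)·C(5,3) + C(6,2)·C(5,2) + C(6,3)·C(5,1) = 5 + 60 + 150 + 100 = 315.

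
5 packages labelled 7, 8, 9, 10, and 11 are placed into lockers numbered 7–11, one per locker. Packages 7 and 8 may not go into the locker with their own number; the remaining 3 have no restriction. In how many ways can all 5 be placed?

78

Let Aᵢ (for i ∈ {7, 8}) be the placements that put package i in its forbidden locker. Any j of these fix j positions, leaving (5−j)! ways to fill the rest, and there are C(2,j) ways to pick which j.
By inclusion–exclusion, the number of valid placements is Σ_{j=0}^{2} (−1)^j C(2,j)·(5−j)!.
Computing: 120 − 48 + 6 = 78.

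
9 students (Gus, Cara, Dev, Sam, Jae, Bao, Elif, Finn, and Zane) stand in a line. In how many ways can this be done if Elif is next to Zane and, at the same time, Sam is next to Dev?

20160

Treat {Elif,Zane} as one block (2 orders) and {Sam,Dev} as another (2 orders).
That leaves 7 units to arrange: 2 × 2 × 7! = 4 × 5040 = 20160.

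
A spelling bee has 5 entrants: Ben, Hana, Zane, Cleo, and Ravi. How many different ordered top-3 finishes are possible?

60

This is an ordered selection of 3 from 5: P(5,3).
That gives 5 × 4 × 3 = 60.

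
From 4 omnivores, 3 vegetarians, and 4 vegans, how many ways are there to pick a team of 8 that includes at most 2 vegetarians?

109

Split by how many vegetarians are chosen (0 through 2).
Sum: C(3,0)·C(8,8) + C(3,1)·C(8,7) + C(3,2)·C(8,6) = 1 + 24 + 84 = 109.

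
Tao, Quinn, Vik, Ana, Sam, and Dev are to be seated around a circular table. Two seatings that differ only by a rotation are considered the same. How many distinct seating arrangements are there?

Fix one person's seat to break rotational symmetry; the remaining 5 people can be arranged in (5)! = 120 ways.

120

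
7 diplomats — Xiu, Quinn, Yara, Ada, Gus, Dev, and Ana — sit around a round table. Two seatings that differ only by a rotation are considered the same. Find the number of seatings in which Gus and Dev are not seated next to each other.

Without the restriction there are (6)! = 720 seatings.
Those with Gus next to Dev: fuse the pair into one unit and seat 6 units around a circle — 2·(5)! = 240.
Subtracting, 720 − 240 = 480.

480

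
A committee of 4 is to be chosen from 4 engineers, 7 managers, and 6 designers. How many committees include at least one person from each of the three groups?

1176

Total 4-person selections from all 17: C(17,4) = 2380.
Selections missing a whole group: no engineers → C(13,4) = 715; no managers → C(10,4) = 210; no designers → C(11,4) = 330.
Add back selections omitting two groups (i.e. drawn from a single group): C(4,4) + C(7,4) + C(6,4) = 51.
By inclusion–exclusion: 2380 − 1255 + 51 = 1176.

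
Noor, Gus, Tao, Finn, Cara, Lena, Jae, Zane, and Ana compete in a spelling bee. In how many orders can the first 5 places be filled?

There are 9 choices for 1st place, 8 for 2nd, and so on down to 5 for position 5.
That gives 9 × 8 × 7 × 6 × 5 = 15120.

15120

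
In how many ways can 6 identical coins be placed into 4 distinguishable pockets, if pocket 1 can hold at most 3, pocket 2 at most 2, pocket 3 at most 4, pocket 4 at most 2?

31

Ignoring the caps, the number of non-negative solutions to x_1+…+x_4 = 6 is C(9,3) = 84.
Subtract solutions that violate a single cap (substitute x_i' = x_i − (cap_i+1)): x_1 ≥ 4 gives C(5,3) = 10; x_2 ≥ 3 gives C(6,3) = 20; x_3 ≥ 5 gives C(4,3) = 4; x_4 ≥ 3 gives C(6,3) = 20. Together 54.
Add back pairs where two caps are both exceeded: 0 + 0 + 0 + 0 + 1 + 0 = 1.
By inclusion–exclusion the count is 84 − 54 + 1 = 31.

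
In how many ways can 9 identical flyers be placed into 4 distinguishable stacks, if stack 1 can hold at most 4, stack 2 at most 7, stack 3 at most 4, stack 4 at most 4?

111

Without the upper bounds there are C(12,3) = 220 ways to split 9 among 4 stacks.
Subtract solutions that violate a single cap (substitute x_i' = x_i − (cap_i+1)): x_1 ≥ 5 gives C(7,3) = 35; x_2 ≥ 8 gives C(4,3) = 4; x_3 ≥ 5 gives C(7,3) = 35; x_4 ≥ 5 gives C(7,3) = 35. Together 109.
No two caps can be exceeded simultaneously, so the pair terms are all 0.
By inclusion–exclusion the count is 220 − 109 + 0 = 111.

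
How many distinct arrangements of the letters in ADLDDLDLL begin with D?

280

With the first slot taken by D, it remains to arrange the other 8 letters (ALDDLDLL).
Those 8 letters have D appearing 3 times and L appearing 4 times, giving (8)!/(4!·3!) = 280.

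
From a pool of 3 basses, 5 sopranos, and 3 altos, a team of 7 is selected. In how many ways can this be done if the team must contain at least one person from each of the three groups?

Total 7-person selections from all 11: C(11,7) = 330.
Subtract selections that omit an entire group: no basses → C(8,7) = 8; no sopranos → C(6,7) = 0; no altos → C(8,7) = 8.
Add back selections omitting two groups (i.e. drawn from a single group): C(3,7) + C(5,7) + C(3,7) = 0.
By inclusion–exclusion: 330 − 16 + 0 = 314.

314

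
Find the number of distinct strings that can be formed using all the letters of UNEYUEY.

630

UNEYUEY has 7 letters with E appearing twice, U appearing twice, and Y appearing twice.
Dividing 7! = 5040 by 2!·2!·2! = 8 for the repeated letters gives 630.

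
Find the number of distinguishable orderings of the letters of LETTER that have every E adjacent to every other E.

Treat the 2 copies of E as a single block. The multiset to arrange is then {EE, L, R, T, T}, 5 items in all.
That gives (5)!/(2!) = 60 arrangements.

60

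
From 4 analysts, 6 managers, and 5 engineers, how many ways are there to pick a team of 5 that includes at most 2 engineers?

Split by how many engineers are chosen (0 through 2).
Sum: C(5,0)·C(10,5) + C(5,1)·C(10,4) + C(5,2)·C(10,3) = 252 + 1050 + 1200 = 2502.

2502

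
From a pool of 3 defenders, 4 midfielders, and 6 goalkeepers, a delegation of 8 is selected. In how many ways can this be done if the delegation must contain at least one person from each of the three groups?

With no constraint there are C(13,8) = 1287 possible selections.
Selections missing a whole group: no defenders → C(10,8) = 45; no midfielders → C(9,8) = 9; no goalkeepers → C(7,8) = 0.
Add back selections omitting two groups (i.e. drawn from a single group): C(3,8) + C(4,8) + C(6,8) = 0.
By inclusion–exclusion: 1287 − 54 + 0 = 1233.

1233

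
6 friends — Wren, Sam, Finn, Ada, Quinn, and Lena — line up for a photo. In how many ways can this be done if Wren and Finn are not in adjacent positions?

480

There are 6! = 720 arrangements in all. If Wren and Finn are adjacent, merging them into one block gives 2·(5)! = 240 arrangements.
So 720 − 240 = 480 arrangements keep them apart.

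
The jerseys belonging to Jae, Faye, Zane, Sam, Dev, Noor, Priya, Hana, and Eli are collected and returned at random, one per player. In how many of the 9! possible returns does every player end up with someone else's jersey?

133496

Let Aᵢ be the assignments in which player i gets their old jersey. We want the size of the complement of A₁∪…∪A_9.
By inclusion–exclusion this is Σ_{j=0}^{9} (−1)^j C(9,j)·(9−j)!.
Computing: 362880 − 362880 + 181440 − 60480 + 15120 − 3024 + 504 − 72 + 9 − 1 = 133496.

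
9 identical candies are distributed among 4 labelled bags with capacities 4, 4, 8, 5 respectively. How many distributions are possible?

Ignoring the caps, the number of non-negative solutions to x_1+…+x_4 = 9 is C(12,3) = 220.
Subtract solutions that violate a single cap (substitute x_i' = x_i − (cap_i+1)): x_1 ≥ 5 gives C(7,3) = 35; x_2 ≥ 5 gives C(7,3) = 35; x_3 ≥ 9 gives C(3,3) = 1; x_4 ≥ 6 gives C(6,3) = 20. Together 91.
No two caps can be exceeded simultaneously, so the pair terms are all 0.
By inclusion–exclusion the count is 220 − 91 + 0 = 129.

129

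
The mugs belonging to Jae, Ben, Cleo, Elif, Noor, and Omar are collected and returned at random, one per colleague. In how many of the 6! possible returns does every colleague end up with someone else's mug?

Count assignments avoiding every fixed point. For any j of the 6 colleagues fixed to their own mug, the other 6−j can be arranged in (6−j)! ways.
By inclusion–exclusion this is Σ_{j=0}^{6} (−1)^j C(6,j)·(6−j)!.
Computing: 720 − 720 + 360 − 120 + 30 − 6 + 1 = 265.

265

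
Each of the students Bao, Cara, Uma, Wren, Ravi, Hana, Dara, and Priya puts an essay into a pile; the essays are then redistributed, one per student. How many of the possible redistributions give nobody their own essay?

This is the derangement count D_8: permutations of 8 items with no fixed point.
By inclusion–exclusion this is Σ_{j=0}^{8} (−1)^j C(8,j)·(8−j)!.
Computing: 40320 − 40320 + 20160 − 6720 + 1680 − 336 + 56 − 8 + 1 = 14833.

14833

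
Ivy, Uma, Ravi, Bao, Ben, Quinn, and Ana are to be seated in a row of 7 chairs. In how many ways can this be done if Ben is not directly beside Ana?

There are 7! = 5040 arrangements in all. If Ben and Ana are adjacent, merging them into one block gives 2·(6)! = 1440 arrangements.
So 5040 − 1440 = 3600 arrangements keep them apart.

3600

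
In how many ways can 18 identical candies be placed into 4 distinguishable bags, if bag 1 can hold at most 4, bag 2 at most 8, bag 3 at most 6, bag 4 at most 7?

109

Ignoring the caps, the number of non-negative solutions to x_1+…+x_4 = 18 is C(21,3) = 1330.
Subtract solutions that violate a single cap (substitute x_i' = x_i − (cap_i+1)): x_1 ≥ 5 gives C(16,3) = 560; x_2 ≥ 9 gives C(12,3) = 220; x_3 ≥ 7 gives C(14,3) = 364; x_4 ≥ 8 gives C(13,3) = 286. Together 1430.
Add back pairs where two caps are both exceeded: 35 + 84 + 56 + 10 + 4 + 20 = 209.
By inclusion–exclusion the count is 1330 − 1430 + 209 = 109.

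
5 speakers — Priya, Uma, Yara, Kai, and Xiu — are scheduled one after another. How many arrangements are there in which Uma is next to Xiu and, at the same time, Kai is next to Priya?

Treat {Uma,Xiu} as one block (2 orders) and {Kai,Priya} as another (2 orders).
That leaves 3 units to arrange: 2 × 2 × 3! = 4 × 6 = 24.

24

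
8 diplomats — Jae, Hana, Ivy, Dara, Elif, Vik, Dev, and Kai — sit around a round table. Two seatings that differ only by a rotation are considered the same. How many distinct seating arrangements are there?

Seat Jae anywhere (absorbing the rotational symmetry), then permute the other 7: (7)! = 5040.

5040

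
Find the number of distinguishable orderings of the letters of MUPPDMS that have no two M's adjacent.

Total arrangements of MUPPDMS: 7!/(2!·2!) = 1260.
Arrangements with the M's together: treat MM as one letter, giving (6)!/(2!) = 360.
Hence 1260 − 360 = 900.

900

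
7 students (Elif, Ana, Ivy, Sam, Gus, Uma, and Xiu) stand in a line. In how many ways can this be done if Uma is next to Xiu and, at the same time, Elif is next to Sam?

Treat {Uma,Xiu} as one block (2 orders) and {Elif,Sam} as another (2 orders).
That leaves 5 units to arrange: 2 × 2 × 5! = 4 × 120 = 480.

480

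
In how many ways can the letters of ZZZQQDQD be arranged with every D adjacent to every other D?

Treat the 2 copies of D as a single block. The multiset to arrange is then {DD, Q, Q, Q, Z, Z, Z}, 7 items in all.
That gives (7)!/(3!·3!) = 140 arrangements.

140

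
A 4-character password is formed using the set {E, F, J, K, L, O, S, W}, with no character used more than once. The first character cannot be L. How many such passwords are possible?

1470

The first character has 8−1 = 7 choices (anything except L).
The remaining 3 characters are filled from the other 7 symbols without repetition: 7 × 6 × 5 = 210.
Total: 7 × 210 = 1470.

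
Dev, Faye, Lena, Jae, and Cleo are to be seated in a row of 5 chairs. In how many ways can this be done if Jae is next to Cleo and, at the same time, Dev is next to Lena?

Treat {Jae,Cleo} as one block (2 orders) and {Dev,Lena} as another (2 orders).
That leaves 3 units to arrange: 2 × 2 × 3! = 4 × 6 = 24.

24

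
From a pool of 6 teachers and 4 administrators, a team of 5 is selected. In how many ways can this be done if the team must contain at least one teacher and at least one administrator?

246

Total 5-person selections from all 10: C(10,5) = 252.
Subtract selections that omit an entire group: no teachers → C(4,5) = 0; no administrators → C(6,5) = 6.
Both groups omitted at once is impossible, so 252 − 6 = 246.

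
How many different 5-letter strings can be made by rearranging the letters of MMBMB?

The 5 letters of MMBMB have repeats: B appearing twice and M appearing 3 times.
Dividing 5! = 120 by 3!·2! = 12 for the repeated letters gives 10.

10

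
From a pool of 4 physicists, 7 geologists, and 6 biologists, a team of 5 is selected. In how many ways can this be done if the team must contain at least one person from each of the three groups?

4214

Total 5-person selections from all 17: C(17,5) = 6188.
Subtract selections that omit an entire group: no physicists → C(13,5) = 1287; no geologists → C(10,5) = 252; no biologists → C(11,5) = 462.
Add back selections omitting two groups (i.e. drawn from a single group): C(4,5) + C(7,5) + C(6,5) = 27.
By inclusion–exclusion: 6188 − 2001 + 27 = 4214.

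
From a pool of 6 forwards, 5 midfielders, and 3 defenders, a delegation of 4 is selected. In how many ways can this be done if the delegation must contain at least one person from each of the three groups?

Total 4-person selections from all 14: C(14,4) = 1001.
Selections missing a whole group: no forwards → C(8,4) = 70; no midfielders → C(9,4) = 126; no defenders → C(11,4) = 330.
Add back selections omitting two groups (i.e. drawn from a single group): C(6,4) + C(5,4) + C(3,4) = 20.
By inclusion–exclusion: 1001 − 526 + 20 = 495.

495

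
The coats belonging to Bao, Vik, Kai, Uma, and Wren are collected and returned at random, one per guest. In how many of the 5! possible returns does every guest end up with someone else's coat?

Let Aᵢ be the assignments in which guest i gets their own coat. We want the size of the complement of A₁∪…∪A_5.
By inclusion–exclusion this is Σ_{j=0}^{5} (−1)^j C(5,j)·(5−j)!.
Computing: 120 − 120 + 60 − 20 + 5 − 1 = 44.

44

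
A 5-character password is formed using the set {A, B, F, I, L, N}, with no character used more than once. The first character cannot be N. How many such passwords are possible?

The first character has 6−1 = 5 choices (anything except N).
The remaining 4 characters are filled from the other 5 symbols without repetition: 5 × 4 × 3 × 2 = 120.
Total: 5 × 120 = 600.

600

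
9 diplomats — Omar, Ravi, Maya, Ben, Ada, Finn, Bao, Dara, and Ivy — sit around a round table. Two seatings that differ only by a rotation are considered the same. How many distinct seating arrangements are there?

40320

Seat Omar anywhere (absorbing the rotational symmetry), then permute the other 8: (8)! = 40320.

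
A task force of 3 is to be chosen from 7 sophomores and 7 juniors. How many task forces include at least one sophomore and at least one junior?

Unrestricted: C(14,3) = 364 ways to pick any 3 of the 14.
Selections missing a whole group: no sophomores → C(7,3) = 35; no juniors → C(7,3) = 35.
Both groups omitted at once is impossible, so 364 − 70 = 294.

294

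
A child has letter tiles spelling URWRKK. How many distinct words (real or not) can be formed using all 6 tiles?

180

Letter multiplicities in URWRKK: K×2, R×2, U×1, W×1.
The number of distinct arrangements is 6!/(2!·2!) = 720/4 = 180.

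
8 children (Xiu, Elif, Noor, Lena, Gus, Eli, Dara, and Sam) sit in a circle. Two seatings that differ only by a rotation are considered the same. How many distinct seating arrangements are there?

Seat Xiu anywhere (absorbing the rotational symmetry), then permute the other 7: (7)! = 5040.

5040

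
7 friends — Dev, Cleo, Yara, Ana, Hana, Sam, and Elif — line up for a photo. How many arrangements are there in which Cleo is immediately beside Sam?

1440

Place the 5 others and the Cleo-Sam pair as 6 objects in a line; the pair has 2 internal arrangements.
That gives 2 × 6! = 2 × 720 = 1440.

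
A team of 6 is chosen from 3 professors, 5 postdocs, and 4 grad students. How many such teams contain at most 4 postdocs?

917

Split by how many postdocs are chosen (0 through 4).
Sum: C(5,0)·C(7,6) + C(5,1)·C(7,5) + C(5,2)·C(7,4) + C(5,3)·C(7,3) + C(5,4)·C(7,2) = 7 + 105 + 350 + 350 + 105 = 917.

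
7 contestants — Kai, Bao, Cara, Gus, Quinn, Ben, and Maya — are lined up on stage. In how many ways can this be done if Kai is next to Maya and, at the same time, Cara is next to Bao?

480

Treat {Kai,Maya} as one block (2 orders) and {Cara,Bao} as another (2 orders).
That leaves 5 units to arrange: 2 × 2 × 5! = 4 × 120 = 480.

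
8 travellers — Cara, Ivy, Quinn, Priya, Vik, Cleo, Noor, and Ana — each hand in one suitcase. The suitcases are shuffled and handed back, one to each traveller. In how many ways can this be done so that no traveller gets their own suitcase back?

14833

This is the derangement count D_8: permutations of 8 items with no fixed point.
By inclusion–exclusion this is Σ_{j=0}^{8} (−1)^j C(8,j)·(8−j)!.
Computing: 40320 − 40320 + 20160 − 6720 + 1680 − 336 + 56 − 8 + 1 = 14833.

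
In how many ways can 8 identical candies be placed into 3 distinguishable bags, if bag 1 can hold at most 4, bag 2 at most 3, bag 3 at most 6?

Without the upper bounds there are C(10,2) = 45 ways to split 8 among 3 bags.
Subtract solutions that violate a single cap (substitute x_i' = x_i − (cap_i+1)): x_1 ≥ 5 gives C(5,2) = 10; x_2 ≥ 4 gives C(6,2) = 15; x_3 ≥ 7 gives C(3,2) = 3. Together 28.
No two caps can be exceeded simultaneously, so the pair terms are all 0.
By inclusion–exclusion the count is 45 − 28 + 0 = 17.

17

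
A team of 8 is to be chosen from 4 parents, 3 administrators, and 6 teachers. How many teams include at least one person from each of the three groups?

1233

Unrestricted: C(13,8) = 1287 ways to pick any 8 of the 13.
Subtract selections that omit an entire group: no parents → C(9,8) = 9; no administrators → C(10,8) = 45; no teachers → C(7,8) = 0.
Add back selections omitting two groups (i.e. drawn from a single group): C(4,8) + C(3,8) + C(6,8) = 0.
By inclusion–exclusion: 1287 − 54 + 0 = 1233.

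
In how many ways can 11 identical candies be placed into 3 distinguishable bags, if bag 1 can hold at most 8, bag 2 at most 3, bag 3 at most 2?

6

Without the upper bounds there are C(13,2) = 78 ways to split 11 among 3 bags.
Subtract solutions that violate a single cap (substitute x_i' = x_i − (cap_i+1)): x_1 ≥ 9 gives C(4,2) = 6; x_2 ≥ 4 gives C(9,2) = 36; x_3 ≥ 3 gives C(10,2) = 45. Together 87.
Add back pairs where two caps are both exceeded: 0 + 0 + 15 = 15.
By inclusion–exclusion the count is 78 − 87 + 15 = 6.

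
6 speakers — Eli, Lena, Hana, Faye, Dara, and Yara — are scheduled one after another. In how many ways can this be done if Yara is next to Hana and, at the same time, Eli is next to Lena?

Treat {Yara,Hana} as one block (2 orders) and {Eli,Lena} as another (2 orders).
That leaves 4 units to arrange: 2 × 2 × 4! = 4 × 24 = 96.

96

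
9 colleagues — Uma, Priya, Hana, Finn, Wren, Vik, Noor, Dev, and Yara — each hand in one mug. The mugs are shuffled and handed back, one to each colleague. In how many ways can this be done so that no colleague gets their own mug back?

133496

Let Aᵢ be the assignments in which colleague i gets their own mug. We want the size of the complement of A₁∪…∪A_9.
By inclusion–exclusion this is Σ_{j=0}^{9} (−1)^j C(9,j)·(9−j)!.
Computing: 362880 − 362880 + 181440 − 60480 + 15120 − 3024 + 504 − 72 + 9 − 1 = 133496.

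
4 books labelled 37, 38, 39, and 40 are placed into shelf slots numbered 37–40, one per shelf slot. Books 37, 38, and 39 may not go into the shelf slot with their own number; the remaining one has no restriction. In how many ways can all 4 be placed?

Let Aᵢ (for i ∈ {37, 38, 39}) be the placements that put book i in its forbidden shelf slot. Any j of these fix j positions, leaving (4−j)! ways to fill the rest, and there are C(3,j) ways to pick which j.
By inclusion–exclusion, the number of valid placements is Σ_{j=0}^{3} (−1)^j C(3,j)·(4−j)!.
Computing: 24 − 18 + 6 − 1 = 11.

11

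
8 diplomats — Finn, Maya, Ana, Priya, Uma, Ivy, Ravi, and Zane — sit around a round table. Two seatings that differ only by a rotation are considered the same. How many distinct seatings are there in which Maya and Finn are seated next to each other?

1440

Glue Maya and Finn into a block (2 internal orders). Seating 7 units around a circle gives (6)! arrangements.
So 2 × (6)! = 2 × 720 = 1440.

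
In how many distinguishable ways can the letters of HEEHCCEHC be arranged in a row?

1680

Letter multiplicities in HEEHCCEHC: C×3, E×3, H×3.
So there are 9! / (3!·3!·3!) = 1680 distinguishable arrangements.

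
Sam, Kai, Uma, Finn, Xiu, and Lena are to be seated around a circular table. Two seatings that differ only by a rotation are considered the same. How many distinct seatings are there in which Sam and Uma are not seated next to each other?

72

Without the restriction there are (5)! = 120 seatings.
Those with Sam next to Uma: fuse the pair into one unit and seat 5 units around a circle — 2·(4)! = 48.
Subtracting, 120 − 48 = 72.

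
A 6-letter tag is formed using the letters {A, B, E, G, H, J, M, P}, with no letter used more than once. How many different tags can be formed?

With no repetition, fill the 6 letters in order: 8 choices, then 7, down to 3.
8 × 7 × 6 × 5 × 4 × 3 = 20160.

20160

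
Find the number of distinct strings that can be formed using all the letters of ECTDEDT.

Letter multiplicities in ECTDEDT: C×1, D×2, E×2, T×2.
So there are 7! / (2!·2!·2!) = 630 distinguishable arrangements.

630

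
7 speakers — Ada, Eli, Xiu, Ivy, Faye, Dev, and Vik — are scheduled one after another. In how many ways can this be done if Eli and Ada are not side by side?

Of the 7! = 5040 arrangements, those with Eli and Ada adjacent number 2 × 6! = 1440 (treat the pair as a block with 2 internal orders).
So 5040 − 1440 = 3600 arrangements keep them apart.

3600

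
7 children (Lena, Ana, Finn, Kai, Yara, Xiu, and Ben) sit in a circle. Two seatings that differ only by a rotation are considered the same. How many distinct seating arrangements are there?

720

Seat Lena anywhere (absorbing the rotational symmetry), then permute the other 6: (6)! = 720.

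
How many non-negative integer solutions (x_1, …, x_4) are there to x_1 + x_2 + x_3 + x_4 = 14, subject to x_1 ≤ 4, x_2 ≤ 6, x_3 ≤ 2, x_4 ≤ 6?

By stars and bars, unrestricted non-negative solutions to x_1+…+x_4 = 14 number C(14+3,3) = 680.
Subtract solutions that violate a single cap (substitute x_i' = x_i − (cap_i+1)): x_1 ≥ 5 gives C(12,3) = 220; x_2 ≥ 7 gives C(10,3) = 120; x_3 ≥ 3 gives C(14,3) = 364; x_4 ≥ 7 gives C(10,3) = 120. Together 824.
Add back pairs where two caps are both exceeded: 10 + 84 + 10 + 35 + 1 + 35 = 175.
By inclusion–exclusion the count is 680 − 824 + 175 = 31.

31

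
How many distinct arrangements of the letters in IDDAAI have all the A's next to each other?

30

Treat the 2 copies of A as a single block. The multiset to arrange is then {AA, D, D, I, I}, 5 items in all.
That gives (5)!/(2!·2!) = 30 arrangements.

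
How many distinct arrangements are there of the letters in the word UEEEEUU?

35

Letter multiplicities in UEEEEUU: E×4, U×3.
Dividing 7! = 5040 by 4!·3! = 144 for the repeated letters gives 35.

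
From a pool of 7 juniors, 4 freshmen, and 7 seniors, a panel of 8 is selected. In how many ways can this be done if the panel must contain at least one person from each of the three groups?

With no constraint there are C(18,8) = 43758 possible selections.
Selections missing a whole group: no juniors → C(11,8) = 165; no freshmen → C(14,8) = 3003; no seniors → C(11,8) = 165.
Add back selections omitting two groups (i.e. drawn from a single group): C(7,8) + C(4,8) + C(7,8) = 0.
By inclusion–exclusion: 43758 − 3333 + 0 = 40425.

40425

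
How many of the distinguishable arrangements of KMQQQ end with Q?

With the last slot taken by Q, it remains to arrange the other 4 letters (KMQQ).
Those 4 letters have Q appearing twice, giving (4)!/(2!) = 12.

12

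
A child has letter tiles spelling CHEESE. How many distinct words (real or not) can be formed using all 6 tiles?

Letter multiplicities in CHEESE: C×1, E×3, H×1, S×1.
So there are 6! / (3!) = 120 distinguishable arrangements.

120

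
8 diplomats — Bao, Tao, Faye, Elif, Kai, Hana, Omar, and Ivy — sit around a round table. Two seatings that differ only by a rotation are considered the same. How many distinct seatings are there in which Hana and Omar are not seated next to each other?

Without the restriction there are (7)! = 5040 seatings.
Seatings with Hana beside Omar: treat them as a block with 2 internal orders, giving 2 × (6)! = 1440.
Subtracting, 5040 − 1440 = 3600.

3600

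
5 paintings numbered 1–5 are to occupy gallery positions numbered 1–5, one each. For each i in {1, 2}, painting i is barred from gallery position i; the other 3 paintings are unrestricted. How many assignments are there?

Let Aᵢ (for i ∈ {1, 2}) be the placements that put painting i in its forbidden gallery position. Any j of these fix j positions, leaving (5−j)! ways to fill the rest, and there are C(2,j) ways to pick which j.
By inclusion–exclusion, the number of valid placements is Σ_{j=0}^{2} (−1)^j C(2,j)·(5−j)!.
Computing: 120 − 48 + 6 = 78.

78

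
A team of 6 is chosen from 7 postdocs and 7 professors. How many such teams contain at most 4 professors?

Split by how many professors are chosen (0 through 4).
Sum: C(7,0)·C(7,6) + C(7,1)·C(7,5) + C(7,2)·C(7,4) + C(7,3)·C(7,3) + C(7,4)·C(7,2) = 7 + 147 + 735 + 1225 + 735 = 2849.

2849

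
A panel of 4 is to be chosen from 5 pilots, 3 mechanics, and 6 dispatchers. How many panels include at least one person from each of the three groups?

Unrestricted: C(14,4) = 1001 ways to pick any 4 of the 14.
Subtract selections that omit an entire group: no pilots → C(9,4) = 126; no mechanics → C(11,4) = 330; no dispatchers → C(8,4) = 70.
Add back selections omitting two groups (i.e. drawn from a single group): C(5,4) + C(3,4) + C(6,4) = 20.
By inclusion–exclusion: 1001 − 526 + 20 = 495.

495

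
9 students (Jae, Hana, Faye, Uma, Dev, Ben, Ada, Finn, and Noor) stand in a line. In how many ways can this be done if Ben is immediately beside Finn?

80640

Glue Ben and Finn into one block (2 internal orders), leaving 8 units to arrange in a row.
That gives 2 × 8! = 2 × 40320 = 80640.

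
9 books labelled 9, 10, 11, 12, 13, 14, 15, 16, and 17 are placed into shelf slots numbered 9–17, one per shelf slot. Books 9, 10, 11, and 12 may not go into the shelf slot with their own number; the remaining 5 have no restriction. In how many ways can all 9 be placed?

Let Aᵢ (for 9 ≤ i ≤ 12) be the placements that put book i in its forbidden shelf slot. Any j of these fix j positions, leaving (9−j)! ways to fill the rest, and there are C(4,j) ways to pick which j.
By inclusion–exclusion, the number of valid placements is Σ_{j=0}^{4} (−1)^j C(4,j)·(9−j)!.
Computing: 362880 − 161280 + 30240 − 2880 + 120 = 229080.

229080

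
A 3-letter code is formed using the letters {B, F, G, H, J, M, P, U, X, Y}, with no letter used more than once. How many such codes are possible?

This is a permutation of 3 out of 10: P(10,3) = 10!/7!.
That product is 10 × 9 × 8 = 720.

720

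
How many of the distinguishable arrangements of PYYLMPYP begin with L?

Fix L in the first position and arrange the remaining 7 letters.
Those 7 letters have P appearing 3 times and Y appearing 3 times, giving (7)!/(3!·3!) = 140.

140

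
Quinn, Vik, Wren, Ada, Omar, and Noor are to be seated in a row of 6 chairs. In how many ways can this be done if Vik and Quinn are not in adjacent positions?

Of the 6! = 720 arrangements, those with Vik and Quinn adjacent number 2 × 5! = 240 (treat the pair as a block with 2 internal orders).
Complementary counting: 720 − 240 = 480.

480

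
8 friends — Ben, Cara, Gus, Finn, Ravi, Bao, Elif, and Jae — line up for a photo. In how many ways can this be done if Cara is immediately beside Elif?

Treat {Cara, Elif} as a single unit. There are 7 units to order, and the pair itself can be ordered 2 ways.
So the count is 2·(7)! = 10080.

10080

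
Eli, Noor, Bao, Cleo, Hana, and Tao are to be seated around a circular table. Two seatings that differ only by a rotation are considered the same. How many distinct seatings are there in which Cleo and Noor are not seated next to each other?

72

Without the restriction there are (5)! = 120 seatings.
Those with Cleo next to Noor: fuse the pair into one unit and seat 5 units around a circle — 2·(4)! = 48.
Subtracting, 120 − 48 = 72.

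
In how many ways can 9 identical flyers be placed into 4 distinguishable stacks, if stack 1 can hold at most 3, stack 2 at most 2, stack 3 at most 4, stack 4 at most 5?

41

Without the upper bounds there are C(12,3) = 220 ways to split 9 among 4 stacks.
Subtract solutions that violate a single cap (substitute x_i' = x_i − (cap_i+1)): x_1 ≥ 4 gives C(8,3) = 56; x_2 ≥ 3 gives C(9,3) = 84; x_3 ≥ 5 gives C(7,3) = 35; x_4 ≥ 6 gives C(6,3) = 20. Together 195.
Add back pairs where two caps are both exceeded: 10 + 1 + 0 + 4 + 1 + 0 = 16.
By inclusion–exclusion the count is 220 − 195 + 16 = 41.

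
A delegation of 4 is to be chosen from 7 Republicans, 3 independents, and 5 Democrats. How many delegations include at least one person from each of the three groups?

Unrestricted: C(15,4) = 1365 ways to pick any 4 of the 15.
Selections missing a whole group: no Republicans → C(8,4) = 70; no independents → C(12,4) = 495; no Democrats → C(10,4) = 210.
Add back selections omitting two groups (i.e. drawn from a single group): C(7,4) + C(3,4) + C(5,4) = 40.
By inclusion–exclusion: 1365 − 775 + 40 = 630.

630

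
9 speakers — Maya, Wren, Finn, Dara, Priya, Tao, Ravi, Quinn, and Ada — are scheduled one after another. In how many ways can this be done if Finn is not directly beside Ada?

There are 9! = 362880 arrangements in all. If Finn and Ada are adjacent, merging them into one block gives 2·(8)! = 80640 arrangements.
Complementary counting: 362880 − 80640 = 282240.

282240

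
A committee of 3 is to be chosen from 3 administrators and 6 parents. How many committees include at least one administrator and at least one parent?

63

Unrestricted: C(9,3) = 84 ways to pick any 3 of the 9.
Subtract selections that omit an entire group: no administrators → C(6,3) = 20; no parents → C(3,3) = 1.
Both groups omitted at once is impossible, so 84 − 21 = 63.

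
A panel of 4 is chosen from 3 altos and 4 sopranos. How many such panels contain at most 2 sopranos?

Split by how many sopranos are chosen (0 through 2).
Sum: C(4,0)·C(3,4) + C(4,1)·C(3,3) + C(4,2)·C(3,2) = 0 + 4 + 18 = 22.

22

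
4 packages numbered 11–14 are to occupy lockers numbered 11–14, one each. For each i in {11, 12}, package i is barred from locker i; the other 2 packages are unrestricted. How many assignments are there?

14

Let Aᵢ (for i ∈ {11, 12}) be the placements that put package i in its forbidden locker. Any j of these fix j positions, leaving (4−j)! ways to fill the rest, and there are C(2,j) ways to pick which j.
By inclusion–exclusion, the number of valid placements is Σ_{j=0}^{2} (−1)^j C(2,j)·(4−j)!.
Computing: 24 − 12 + 2 = 14.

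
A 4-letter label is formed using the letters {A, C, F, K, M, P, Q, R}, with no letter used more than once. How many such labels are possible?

With no repetition, fill the 4 letters in order: 8 choices, then 7, down to 5.
That product is 8 × 7 × 6 × 5 = 1680.

1680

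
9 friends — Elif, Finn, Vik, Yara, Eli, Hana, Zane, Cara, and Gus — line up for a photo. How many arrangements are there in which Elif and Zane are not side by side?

282240

There are 9! = 362880 arrangements in all. If Elif and Zane are adjacent, merging them into one block gives 2·(8)! = 80640 arrangements.
Complementary counting: 362880 − 80640 = 282240.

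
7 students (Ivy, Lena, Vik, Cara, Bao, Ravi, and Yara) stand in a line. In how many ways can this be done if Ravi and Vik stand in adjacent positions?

Treat {Ravi, Vik} as a single unit. There are 6 units to order, and the pair itself can be ordered 2 ways.
So the count is 2·(6)! = 1440.

1440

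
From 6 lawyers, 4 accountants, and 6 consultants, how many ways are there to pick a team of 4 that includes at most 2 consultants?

Split by how many consultants are chosen (0 through 2).
Sum: C(6,0)·C(10,4) + C(6,1)·C(10,3) + C(6,2)·C(10,2) = 210 + 720 + 675 = 1605.

1605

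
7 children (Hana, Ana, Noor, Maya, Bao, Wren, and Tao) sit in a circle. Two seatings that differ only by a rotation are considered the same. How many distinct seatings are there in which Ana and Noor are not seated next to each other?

480

All circular seatings of 7 people number (6)! = 720.
Seatings with Ana beside Noor: treat them as a block with 2 internal orders, giving 2 × (5)! = 240.
Subtracting, 720 − 240 = 480.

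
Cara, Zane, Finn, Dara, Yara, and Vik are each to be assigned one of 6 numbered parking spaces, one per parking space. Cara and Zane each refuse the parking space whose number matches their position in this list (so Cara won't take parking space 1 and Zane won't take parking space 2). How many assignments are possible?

504

Let Aᵢ (for i ∈ {1, 2}) be the placements that put person i in their forbidden parking space. Any j of these fix j positions, leaving (6−j)! ways to fill the rest, and there are C(2,j) ways to pick which j.
By inclusion–exclusion, the number of valid placements is Σ_{j=0}^{2} (−1)^j C(2,j)·(6−j)!.
Computing: 720 − 240 + 24 = 504.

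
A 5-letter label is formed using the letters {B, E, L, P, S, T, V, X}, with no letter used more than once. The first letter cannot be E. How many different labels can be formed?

The first letter has 8−1 = 7 choices (anything except E).
The remaining 4 letters are filled from the other 7 symbols without repetition: 7 × 6 × 5 × 4 = 840.
Total: 7 × 840 = 5880.

5880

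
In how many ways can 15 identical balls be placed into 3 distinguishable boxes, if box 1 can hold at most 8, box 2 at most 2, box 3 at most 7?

6

By stars and bars, unrestricted non-negative solutions to x_1+…+x_3 = 15 number C(15+2,2) = 136.
Subtract solutions that violate a single cap (substitute x_i' = x_i − (cap_i+1)): x_1 ≥ 9 gives C(8,2) = 28; x_2 ≥ 3 gives C(14,2) = 91; x_3 ≥ 8 gives C(9,2) = 36. Together 155.
Add back pairs where two caps are both exceeded: 10 + 0 + 15 = 25.
By inclusion–exclusion the count is 136 − 155 + 25 = 6.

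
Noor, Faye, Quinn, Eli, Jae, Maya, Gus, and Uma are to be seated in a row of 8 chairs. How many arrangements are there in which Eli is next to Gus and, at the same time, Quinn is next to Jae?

2880

Treat {Eli,Gus} as one block (2 orders) and {Quinn,Jae} as another (2 orders).
That leaves 6 units to arrange: 2 × 2 × 6! = 4 × 720 = 2880.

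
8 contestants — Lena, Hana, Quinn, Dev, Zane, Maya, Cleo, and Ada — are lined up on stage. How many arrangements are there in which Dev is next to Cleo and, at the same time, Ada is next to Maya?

2880

Treat {Dev,Cleo} as one block (2 orders) and {Ada,Maya} as another (2 orders).
That leaves 6 units to arrange: 2 × 2 × 6! = 4 × 720 = 2880.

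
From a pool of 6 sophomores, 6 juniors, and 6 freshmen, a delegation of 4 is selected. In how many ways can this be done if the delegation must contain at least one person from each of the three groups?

Total 4-person selections from all 18: C(18,4) = 3060.
Subtract selections that omit an entire group: no sophomores → C(12,4) = 495; no juniors → C(12,4) = 495; no freshmen → C(12,4) = 495.
Add back selections omitting two groups (i.e. drawn from a single group): C(6,4) + C(6,4) + C(6,4) = 45.
By inclusion–exclusion: 3060 − 1485 + 45 = 1620.

1620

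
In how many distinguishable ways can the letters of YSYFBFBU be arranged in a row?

5040

YSYFBFBU has 8 letters with B appearing twice, F appearing twice, and Y appearing twice.
So there are 8! / (2!·2!·2!) = 5040 distinguishable arrangements.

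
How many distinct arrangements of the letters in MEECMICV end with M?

1260

Fix M in the last position and arrange the remaining 7 letters.
Those 7 letters have C appearing twice and E appearing twice, giving (7)!/(2!·2!) = 1260.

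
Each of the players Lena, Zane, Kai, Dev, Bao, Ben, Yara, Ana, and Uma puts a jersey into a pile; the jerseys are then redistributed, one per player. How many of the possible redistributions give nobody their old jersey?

Let Aᵢ be the assignments in which player i gets their old jersey. We want the size of the complement of A₁∪…∪A_9.
By inclusion–exclusion this is Σ_{j=0}^{9} (−1)^j C(9,j)·(9−j)!.
Computing: 362880 − 362880 + 181440 − 60480 + 15120 − 3024 + 504 − 72 + 9 − 1 = 133496.

133496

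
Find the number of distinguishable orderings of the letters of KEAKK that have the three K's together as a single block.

6

Treat the 3 copies of K as a single block. The multiset to arrange is then {KKK, A, E}, 3 items in all.
All 3 items are distinct, so there are (3)! = 6 arrangements.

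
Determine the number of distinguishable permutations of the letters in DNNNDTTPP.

The 9 letters of DNNNDTTPP have repeats: D appearing twice, N appearing 3 times, P appearing twice, and T appearing twice.
Dividing 9! = 362880 by 3!·2!·2!·2! = 48 for the repeated letters gives 7560.

7560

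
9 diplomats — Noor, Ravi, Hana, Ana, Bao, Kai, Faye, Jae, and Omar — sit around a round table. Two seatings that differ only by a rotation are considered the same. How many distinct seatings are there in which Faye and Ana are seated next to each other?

Glue Faye and Ana into a block (2 internal orders). Seating 8 units around a circle gives (7)! arrangements.
So 2 × (7)! = 2 × 5040 = 10080.

10080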